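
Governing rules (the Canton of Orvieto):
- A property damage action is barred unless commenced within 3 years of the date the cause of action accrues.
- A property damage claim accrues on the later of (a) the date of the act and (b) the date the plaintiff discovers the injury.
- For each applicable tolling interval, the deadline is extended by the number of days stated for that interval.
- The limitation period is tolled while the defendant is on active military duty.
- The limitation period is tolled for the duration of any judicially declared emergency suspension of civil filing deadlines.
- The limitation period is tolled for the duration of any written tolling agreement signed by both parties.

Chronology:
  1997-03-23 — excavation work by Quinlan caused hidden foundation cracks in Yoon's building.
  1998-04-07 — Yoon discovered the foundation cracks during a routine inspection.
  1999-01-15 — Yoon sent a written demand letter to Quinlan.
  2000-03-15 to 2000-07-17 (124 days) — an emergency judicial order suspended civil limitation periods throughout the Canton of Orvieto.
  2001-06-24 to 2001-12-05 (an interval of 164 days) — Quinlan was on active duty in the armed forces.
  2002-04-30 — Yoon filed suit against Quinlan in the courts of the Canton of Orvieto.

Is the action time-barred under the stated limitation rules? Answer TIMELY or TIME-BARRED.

TIME-BARRED

Taking the later of the act (1997-03-23) and discovery (1998-04-07), the claim accrued on 1998-04-07.
Adding the 3 years base period to 1998-04-07 gives a deadline of 2001-04-07, before any tolling.
The emergency suspension of filing deadlines from 2000-03-15 to 2000-07-17 tolled the period for 124 days, extending the deadline to 2001-08-09.
The defendant's active military service from 2001-06-24 to 2001-12-05 tolled the period for 164 days, extending the deadline to 2002-01-20.
Nothing else in the chronology tolls or restarts the period.
The 2002-04-30 filing falls after the 2002-01-20 deadline; the claim is time-barred.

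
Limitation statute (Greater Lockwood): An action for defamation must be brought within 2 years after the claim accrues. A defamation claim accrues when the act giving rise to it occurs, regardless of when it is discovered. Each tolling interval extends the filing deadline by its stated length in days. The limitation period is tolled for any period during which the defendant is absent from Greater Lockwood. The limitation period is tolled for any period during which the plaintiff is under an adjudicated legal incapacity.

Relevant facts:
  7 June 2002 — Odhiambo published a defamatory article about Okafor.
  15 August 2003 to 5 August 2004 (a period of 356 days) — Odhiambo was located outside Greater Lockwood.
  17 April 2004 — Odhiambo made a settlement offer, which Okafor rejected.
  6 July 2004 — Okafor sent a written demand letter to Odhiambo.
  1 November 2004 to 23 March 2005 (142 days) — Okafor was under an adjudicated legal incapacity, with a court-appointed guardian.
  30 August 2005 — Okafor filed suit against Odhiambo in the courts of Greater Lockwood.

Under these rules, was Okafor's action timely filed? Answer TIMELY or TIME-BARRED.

TIMELY

The claim accrued on 7 June 2002, the date of the act.
Adding the 2 years base period to 7 June 2002 gives a deadline of 7 June 2004, before any tolling.
The defendant's absence from the jurisdiction from 15 August 2003 to 5 August 2004 tolled the period for 356 days, extending the deadline to 29 May 2005.
The plaintiff's legal incapacity from 1 November 2004 to 23 March 2005 tolled the period for 142 days, extending the deadline to 18 October 2005.
Nothing else in the chronology tolls or restarts the period.
Okafor filed on 30 August 2005, before the 18 October 2005 deadline, so the action is timely.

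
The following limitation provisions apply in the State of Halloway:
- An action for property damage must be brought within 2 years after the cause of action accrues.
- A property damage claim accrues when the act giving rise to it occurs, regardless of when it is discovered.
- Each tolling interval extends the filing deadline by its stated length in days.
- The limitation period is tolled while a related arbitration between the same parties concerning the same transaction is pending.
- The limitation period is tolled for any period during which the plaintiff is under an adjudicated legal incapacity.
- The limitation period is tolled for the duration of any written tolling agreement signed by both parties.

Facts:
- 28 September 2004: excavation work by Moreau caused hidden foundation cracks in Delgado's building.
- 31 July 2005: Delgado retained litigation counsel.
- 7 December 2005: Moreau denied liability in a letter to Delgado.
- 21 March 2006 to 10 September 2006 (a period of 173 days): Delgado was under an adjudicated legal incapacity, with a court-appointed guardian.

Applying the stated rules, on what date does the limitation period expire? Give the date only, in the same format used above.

20 March 2007

The claim accrued on 28 September 2004, when the wrongful act occurred.
Adding the 2 years base period to 28 September 2004 gives a deadline of 28 September 2006, before any tolling.
The period was tolled for 173 days by the plaintiff's legal incapacity (21 March 2006 to 10 September 2006), pushing the deadline to 20 March 2007.
None of the other events listed affects the running of the period under the stated rules.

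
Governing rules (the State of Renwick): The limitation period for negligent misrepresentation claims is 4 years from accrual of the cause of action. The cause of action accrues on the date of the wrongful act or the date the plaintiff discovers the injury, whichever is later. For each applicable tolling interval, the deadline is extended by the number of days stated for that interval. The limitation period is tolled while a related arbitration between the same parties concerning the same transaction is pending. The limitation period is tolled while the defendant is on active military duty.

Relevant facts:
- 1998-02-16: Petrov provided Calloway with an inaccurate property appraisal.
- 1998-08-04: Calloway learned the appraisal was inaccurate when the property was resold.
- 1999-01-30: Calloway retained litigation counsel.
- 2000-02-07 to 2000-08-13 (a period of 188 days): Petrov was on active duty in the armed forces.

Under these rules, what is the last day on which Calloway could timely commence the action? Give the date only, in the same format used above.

2003-02-08

The claim accrued on 1998-08-04 — the later of the 1998-02-16 act and the 1998-08-04 discovery.
4 years from 1998-08-04 is 2002-08-04.
The defendant's active military service from 2000-02-07 to 2000-08-13 tolled the period for 188 days, extending the deadline to 2003-02-08.
None of the other events listed affects the running of the period under the stated rules.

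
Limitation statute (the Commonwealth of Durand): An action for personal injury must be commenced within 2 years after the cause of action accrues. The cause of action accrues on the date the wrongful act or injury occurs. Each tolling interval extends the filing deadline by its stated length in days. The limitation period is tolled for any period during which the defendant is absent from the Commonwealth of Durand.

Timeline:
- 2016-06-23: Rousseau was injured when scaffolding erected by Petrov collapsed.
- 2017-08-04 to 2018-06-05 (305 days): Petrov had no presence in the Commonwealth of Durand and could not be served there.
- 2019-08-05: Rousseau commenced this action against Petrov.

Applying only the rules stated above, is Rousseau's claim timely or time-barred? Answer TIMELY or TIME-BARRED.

The limitation period began to run on 2016-06-23.
Adding the 2 years base period to 2016-06-23 gives a deadline of 2018-06-23, before any tolling.
The defendant's absence from the jurisdiction from 2017-08-04 to 2018-06-05 tolled the period for 305 days, extending the deadline to 2019-04-24.
Filing on 2019-08-05 missed the 2019-04-24 deadline — the action is time-barred.

TIME-BARRED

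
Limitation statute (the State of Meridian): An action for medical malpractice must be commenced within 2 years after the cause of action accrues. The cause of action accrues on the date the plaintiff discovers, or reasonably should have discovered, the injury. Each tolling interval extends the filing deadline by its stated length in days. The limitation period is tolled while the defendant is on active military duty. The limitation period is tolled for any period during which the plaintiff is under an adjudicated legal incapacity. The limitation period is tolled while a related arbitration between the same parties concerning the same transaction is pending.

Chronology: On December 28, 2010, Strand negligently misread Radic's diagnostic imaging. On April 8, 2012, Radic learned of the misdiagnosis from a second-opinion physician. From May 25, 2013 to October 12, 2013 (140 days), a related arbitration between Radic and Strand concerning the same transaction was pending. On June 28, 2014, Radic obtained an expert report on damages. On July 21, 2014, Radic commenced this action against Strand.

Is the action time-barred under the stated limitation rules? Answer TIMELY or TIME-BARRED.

TIMELY

Accrual is tied to discovery, so the period began on April 8, 2012 rather than on December 28, 2010 when the act occurred.
Adding the 2 years base period to April 8, 2012 gives a deadline of April 8, 2014, before any tolling.
The pending related arbitration from May 25, 2013 to October 12, 2013 tolled the period for 140 days, extending the deadline to August 26, 2014.
None of the other events listed affects the running of the period under the stated rules.
Filing on July 21, 2014 beat the August 26, 2014 deadline — the action is timely.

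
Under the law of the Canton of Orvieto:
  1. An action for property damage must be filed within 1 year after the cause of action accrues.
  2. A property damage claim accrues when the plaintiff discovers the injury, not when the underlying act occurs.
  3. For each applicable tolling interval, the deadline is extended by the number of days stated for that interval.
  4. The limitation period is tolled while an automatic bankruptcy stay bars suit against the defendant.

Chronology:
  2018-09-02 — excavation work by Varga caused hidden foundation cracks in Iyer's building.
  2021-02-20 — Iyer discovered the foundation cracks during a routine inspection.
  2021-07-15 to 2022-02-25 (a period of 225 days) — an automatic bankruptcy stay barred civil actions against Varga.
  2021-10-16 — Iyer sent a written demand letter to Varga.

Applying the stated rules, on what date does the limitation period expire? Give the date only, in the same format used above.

Accrual is tied to discovery, so the period began on 2021-02-20 rather than on 2018-09-02 when the act occurred.
The untolled deadline — 1 year after 2021-02-20 — is 2022-02-20.
The period was tolled for 225 days by the automatic bankruptcy stay (2021-07-15 to 2022-02-25), pushing the deadline to 2022-10-03.
The other events in the timeline have no effect on the limitation period under the stated rules.

2022-10-03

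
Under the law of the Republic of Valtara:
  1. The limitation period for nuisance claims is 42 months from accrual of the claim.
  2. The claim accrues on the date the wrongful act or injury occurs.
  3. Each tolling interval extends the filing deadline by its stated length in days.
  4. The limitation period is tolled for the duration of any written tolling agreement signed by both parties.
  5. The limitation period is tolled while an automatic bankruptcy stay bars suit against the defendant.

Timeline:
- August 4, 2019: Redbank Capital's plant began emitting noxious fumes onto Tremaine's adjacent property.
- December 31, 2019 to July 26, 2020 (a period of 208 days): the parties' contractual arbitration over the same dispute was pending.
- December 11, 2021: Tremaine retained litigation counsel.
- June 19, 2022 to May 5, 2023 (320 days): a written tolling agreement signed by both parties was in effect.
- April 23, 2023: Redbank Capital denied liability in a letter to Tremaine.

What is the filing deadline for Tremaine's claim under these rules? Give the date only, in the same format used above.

December 21, 2023

The claim accrued on August 4, 2019, the date of the act.
The untolled deadline — 42 months after August 4, 2019 — is February 4, 2023.
Because the written tolling agreement ran from June 19, 2022 to May 5, 2023, the deadline is extended by 320 days to December 21, 2023.
The pending related arbitration from December 31, 2019 to July 26, 2020 does not toll the period, because no stated rule makes a pending arbitration a tolling event.
The other events in the timeline have no effect on the limitation period under the stated rules.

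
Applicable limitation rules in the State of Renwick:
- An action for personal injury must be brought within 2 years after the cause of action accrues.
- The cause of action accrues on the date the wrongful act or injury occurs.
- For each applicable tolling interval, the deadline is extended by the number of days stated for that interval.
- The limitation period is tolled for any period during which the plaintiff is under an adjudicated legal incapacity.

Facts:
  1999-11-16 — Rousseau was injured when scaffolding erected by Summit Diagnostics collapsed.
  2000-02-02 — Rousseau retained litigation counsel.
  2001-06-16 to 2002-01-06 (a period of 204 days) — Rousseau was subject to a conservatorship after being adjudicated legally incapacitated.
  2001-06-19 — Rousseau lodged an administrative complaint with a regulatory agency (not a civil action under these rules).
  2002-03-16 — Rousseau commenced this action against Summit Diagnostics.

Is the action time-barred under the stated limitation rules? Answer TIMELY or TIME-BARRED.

TIMELY

The cause of action accrued on 1999-11-16, the date of the act.
Adding the 2 years base period to 1999-11-16 gives a deadline of 2001-11-16, before any tolling.
The plaintiff's legal incapacity from 2001-06-16 to 2002-01-06 tolled the period for 204 days, extending the deadline to 2002-06-08.
Nothing else in the chronology tolls or restarts the period.
Rousseau filed on 2002-03-16, before the 2002-06-08 deadline, so the action is timely.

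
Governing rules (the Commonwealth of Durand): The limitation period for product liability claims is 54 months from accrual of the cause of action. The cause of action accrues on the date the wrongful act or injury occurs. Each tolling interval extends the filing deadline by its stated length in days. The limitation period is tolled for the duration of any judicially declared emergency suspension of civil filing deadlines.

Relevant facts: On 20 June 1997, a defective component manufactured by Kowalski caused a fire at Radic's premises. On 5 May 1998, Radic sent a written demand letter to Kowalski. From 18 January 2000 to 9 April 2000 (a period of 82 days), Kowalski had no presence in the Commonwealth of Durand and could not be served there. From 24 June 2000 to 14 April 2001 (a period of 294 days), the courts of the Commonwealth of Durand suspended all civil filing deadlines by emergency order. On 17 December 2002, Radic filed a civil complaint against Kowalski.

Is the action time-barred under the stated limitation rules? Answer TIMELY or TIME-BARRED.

The limitation period began to run on 20 June 1997.
54 months from 20 June 1997 is 20 December 2001.
The period was tolled for 294 days by the emergency suspension of filing deadlines (24 June 2000 to 14 April 2001), pushing the deadline to 10 October 2002.
Although the defendant's absence ran from 18 January 2000 to 9 April 2000, the stated rules do not make that a tolling event, so it is disregarded.
None of the other events listed affects the running of the period under the stated rules.
The 17 December 2002 filing falls after the 10 October 2002 deadline; the claim is time-barred.

TIME-BARRED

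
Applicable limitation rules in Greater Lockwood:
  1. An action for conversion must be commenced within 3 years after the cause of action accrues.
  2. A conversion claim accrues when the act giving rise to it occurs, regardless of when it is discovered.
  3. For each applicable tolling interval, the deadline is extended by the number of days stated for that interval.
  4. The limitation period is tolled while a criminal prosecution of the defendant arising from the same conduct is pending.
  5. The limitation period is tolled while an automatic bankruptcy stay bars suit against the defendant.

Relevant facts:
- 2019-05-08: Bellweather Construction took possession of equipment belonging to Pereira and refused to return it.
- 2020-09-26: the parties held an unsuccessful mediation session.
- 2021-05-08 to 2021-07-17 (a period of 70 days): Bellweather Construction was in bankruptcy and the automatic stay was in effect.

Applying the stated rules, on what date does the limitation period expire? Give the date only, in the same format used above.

2022-07-17

The claim accrued on 2019-05-08, when the wrongful act occurred.
Adding the 3 years base period to 2019-05-08 gives a deadline of 2022-05-08, before any tolling.
The automatic bankruptcy stay from 2021-05-08 to 2021-07-17 tolled the period for 70 days, extending the deadline to 2022-07-17.
The other events in the timeline have no effect on the limitation period under the stated rules.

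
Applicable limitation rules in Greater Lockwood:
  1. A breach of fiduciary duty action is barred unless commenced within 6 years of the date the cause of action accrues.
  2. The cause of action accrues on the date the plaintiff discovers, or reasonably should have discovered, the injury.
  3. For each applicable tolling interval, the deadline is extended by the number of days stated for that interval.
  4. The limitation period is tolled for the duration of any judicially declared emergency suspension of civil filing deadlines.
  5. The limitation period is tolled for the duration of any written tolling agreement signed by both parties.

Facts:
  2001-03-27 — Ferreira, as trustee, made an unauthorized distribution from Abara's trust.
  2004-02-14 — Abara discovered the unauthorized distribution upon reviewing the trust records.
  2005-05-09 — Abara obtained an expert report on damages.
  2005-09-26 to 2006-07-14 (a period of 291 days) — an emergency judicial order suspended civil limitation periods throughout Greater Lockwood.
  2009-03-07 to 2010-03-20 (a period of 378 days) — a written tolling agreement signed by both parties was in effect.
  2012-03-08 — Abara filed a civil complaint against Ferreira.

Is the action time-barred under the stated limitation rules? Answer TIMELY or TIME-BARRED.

TIME-BARRED

Under the discovery rule, the claim accrued on 2004-02-14, when Abara discovered the injury — not on the 2001-03-27 date of the underlying act.
The untolled deadline — 6 years after 2004-02-14 — is 2010-02-14.
Because the emergency suspension of filing deadlines ran from 2005-09-26 to 2006-07-14, the deadline is extended by 291 days to 2010-12-02.
The period was tolled for 378 days by the written tolling agreement (2009-03-07 to 2010-03-20), pushing the deadline to 2011-12-15.
The other events in the timeline have no effect on the limitation period under the stated rules.
The 2012-03-08 filing falls after the 2011-12-15 deadline; the claim is time-barred.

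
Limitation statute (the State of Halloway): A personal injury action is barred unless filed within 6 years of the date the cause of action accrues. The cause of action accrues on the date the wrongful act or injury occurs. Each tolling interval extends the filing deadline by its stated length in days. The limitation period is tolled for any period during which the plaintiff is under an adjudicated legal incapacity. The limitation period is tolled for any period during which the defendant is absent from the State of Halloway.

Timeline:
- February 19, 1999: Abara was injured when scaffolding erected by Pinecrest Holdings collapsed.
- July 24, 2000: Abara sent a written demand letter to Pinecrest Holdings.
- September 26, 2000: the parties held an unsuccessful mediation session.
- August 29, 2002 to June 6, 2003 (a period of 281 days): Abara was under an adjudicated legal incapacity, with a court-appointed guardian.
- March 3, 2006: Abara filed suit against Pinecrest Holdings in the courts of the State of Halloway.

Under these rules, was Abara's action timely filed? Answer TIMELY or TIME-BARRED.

The claim accrued on February 19, 1999, when the wrongful act occurred.
The untolled deadline — 6 years after February 19, 1999 — is February 19, 2005.
The plaintiff's legal incapacity from August 29, 2002 to June 6, 2003 tolled the period for 281 days, extending the deadline to November 27, 2005.
Nothing else in the chronology tolls or restarts the period.
The March 3, 2006 filing falls after the November 27, 2005 deadline; the claim is time-barred.

TIME-BARRED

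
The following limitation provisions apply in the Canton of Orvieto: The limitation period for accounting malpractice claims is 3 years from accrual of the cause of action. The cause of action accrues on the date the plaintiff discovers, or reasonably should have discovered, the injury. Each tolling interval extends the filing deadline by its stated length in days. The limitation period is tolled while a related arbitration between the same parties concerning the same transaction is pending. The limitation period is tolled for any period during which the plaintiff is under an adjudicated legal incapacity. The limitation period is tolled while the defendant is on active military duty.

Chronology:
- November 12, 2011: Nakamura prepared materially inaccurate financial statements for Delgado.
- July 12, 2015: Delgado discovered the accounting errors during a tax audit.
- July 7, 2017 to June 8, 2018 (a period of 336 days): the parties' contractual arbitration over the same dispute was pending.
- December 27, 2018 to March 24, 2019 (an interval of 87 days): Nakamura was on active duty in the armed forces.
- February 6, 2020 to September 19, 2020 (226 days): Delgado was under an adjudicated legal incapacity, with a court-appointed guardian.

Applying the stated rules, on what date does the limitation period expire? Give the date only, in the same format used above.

September 8, 2019

Under the discovery rule, the claim accrued on July 12, 2015, when Delgado discovered the injury — not on the November 12, 2011 date of the underlying act.
The untolled deadline — 3 years after July 12, 2015 — is July 12, 2018.
The period was tolled for 336 days by the pending related arbitration (July 7, 2017 to June 8, 2018), pushing the deadline to June 13, 2019.
Because the defendant's active military service ran from December 27, 2018 to March 24, 2019, the deadline is extended by 87 days to September 8, 2019.
The plaintiff's legal incapacity from February 6, 2020 to September 19, 2020 began after the period had already run on September 8, 2019, so it has no tolling effect.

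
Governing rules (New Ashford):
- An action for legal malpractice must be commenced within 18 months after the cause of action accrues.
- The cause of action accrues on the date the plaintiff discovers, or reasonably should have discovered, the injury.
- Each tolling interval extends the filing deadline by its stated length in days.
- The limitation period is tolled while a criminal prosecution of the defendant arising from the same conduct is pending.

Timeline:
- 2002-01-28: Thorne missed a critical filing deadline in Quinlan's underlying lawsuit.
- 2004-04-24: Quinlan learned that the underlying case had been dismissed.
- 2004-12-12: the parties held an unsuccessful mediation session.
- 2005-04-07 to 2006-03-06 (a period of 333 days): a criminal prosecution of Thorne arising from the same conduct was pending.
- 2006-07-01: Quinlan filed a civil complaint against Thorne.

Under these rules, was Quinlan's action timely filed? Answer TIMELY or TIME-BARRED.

TIMELY

The claim did not accrue until Quinlan discovered the injury on 2004-04-24; the 2002-01-28 act date does not start the clock under the stated rule.
Adding the 18 months base period to 2004-04-24 gives a deadline of 2005-10-24, before any tolling.
The period was tolled for 333 days by the pending criminal prosecution (2005-04-07 to 2006-03-06), pushing the deadline to 2006-09-22.
The other events in the timeline have no effect on the limitation period under the stated rules.
Filing on 2006-07-01 beat the 2006-09-22 deadline — the action is timely.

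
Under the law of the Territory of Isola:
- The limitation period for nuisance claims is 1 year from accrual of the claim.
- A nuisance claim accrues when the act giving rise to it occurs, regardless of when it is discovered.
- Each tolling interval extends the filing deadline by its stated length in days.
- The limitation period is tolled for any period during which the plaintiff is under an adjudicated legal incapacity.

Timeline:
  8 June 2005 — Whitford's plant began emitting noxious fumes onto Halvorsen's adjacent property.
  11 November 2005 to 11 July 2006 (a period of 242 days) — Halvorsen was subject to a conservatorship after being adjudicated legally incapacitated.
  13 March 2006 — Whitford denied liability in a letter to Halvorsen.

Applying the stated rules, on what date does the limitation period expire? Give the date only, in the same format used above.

5 February 2007

The claim accrued on 8 June 2005, when the wrongful act occurred.
Adding the 1 year base period to 8 June 2005 gives a deadline of 8 June 2006, before any tolling.
The period was tolled for 242 days by the plaintiff's legal incapacity (11 November 2005 to 11 July 2006), pushing the deadline to 5 February 2007.
Nothing else in the chronology tolls or restarts the period.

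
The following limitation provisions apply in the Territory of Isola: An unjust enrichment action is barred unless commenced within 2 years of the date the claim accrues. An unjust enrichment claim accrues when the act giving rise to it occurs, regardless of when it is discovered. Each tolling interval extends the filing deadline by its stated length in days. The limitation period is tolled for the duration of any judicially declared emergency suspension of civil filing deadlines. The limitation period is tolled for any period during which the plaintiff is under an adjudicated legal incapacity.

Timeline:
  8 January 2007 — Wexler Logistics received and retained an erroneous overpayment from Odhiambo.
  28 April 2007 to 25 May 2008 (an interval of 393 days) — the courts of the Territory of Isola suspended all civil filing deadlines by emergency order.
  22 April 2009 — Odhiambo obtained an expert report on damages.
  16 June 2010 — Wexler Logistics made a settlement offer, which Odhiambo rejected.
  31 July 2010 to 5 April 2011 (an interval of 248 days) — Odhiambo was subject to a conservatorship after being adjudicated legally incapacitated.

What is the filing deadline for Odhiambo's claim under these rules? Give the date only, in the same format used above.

The claim accrued on 8 January 2007, the date of the act.
Adding the 2 years base period to 8 January 2007 gives a deadline of 8 January 2009, before any tolling.
The period was tolled for 393 days by the emergency suspension of filing deadlines (28 April 2007 to 25 May 2008), pushing the deadline to 5 February 2010.
By the time the plaintiff's legal incapacity began on 31 July 2010, the limitation period had already expired on 5 February 2010; that interval cannot revive it.
The other events in the timeline have no effect on the limitation period under the stated rules.

5 February 2010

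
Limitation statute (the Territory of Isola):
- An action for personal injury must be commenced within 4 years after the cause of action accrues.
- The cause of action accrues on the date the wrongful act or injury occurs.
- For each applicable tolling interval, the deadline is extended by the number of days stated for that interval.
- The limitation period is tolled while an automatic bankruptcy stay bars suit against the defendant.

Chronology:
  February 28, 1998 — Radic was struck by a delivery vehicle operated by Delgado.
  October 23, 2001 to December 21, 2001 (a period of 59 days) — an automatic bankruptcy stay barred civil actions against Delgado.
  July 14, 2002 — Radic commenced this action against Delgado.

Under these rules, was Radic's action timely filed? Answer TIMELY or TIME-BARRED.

TIME-BARRED

The limitation period began to run on February 28, 1998.
The untolled deadline — 4 years after February 28, 1998 — is February 28, 2002.
The automatic bankruptcy stay from October 23, 2001 to December 21, 2001 tolled the period for 59 days, extending the deadline to April 28, 2002.
Radic filed on July 14, 2002, after the April 28, 2002 deadline, so the action is time-barred.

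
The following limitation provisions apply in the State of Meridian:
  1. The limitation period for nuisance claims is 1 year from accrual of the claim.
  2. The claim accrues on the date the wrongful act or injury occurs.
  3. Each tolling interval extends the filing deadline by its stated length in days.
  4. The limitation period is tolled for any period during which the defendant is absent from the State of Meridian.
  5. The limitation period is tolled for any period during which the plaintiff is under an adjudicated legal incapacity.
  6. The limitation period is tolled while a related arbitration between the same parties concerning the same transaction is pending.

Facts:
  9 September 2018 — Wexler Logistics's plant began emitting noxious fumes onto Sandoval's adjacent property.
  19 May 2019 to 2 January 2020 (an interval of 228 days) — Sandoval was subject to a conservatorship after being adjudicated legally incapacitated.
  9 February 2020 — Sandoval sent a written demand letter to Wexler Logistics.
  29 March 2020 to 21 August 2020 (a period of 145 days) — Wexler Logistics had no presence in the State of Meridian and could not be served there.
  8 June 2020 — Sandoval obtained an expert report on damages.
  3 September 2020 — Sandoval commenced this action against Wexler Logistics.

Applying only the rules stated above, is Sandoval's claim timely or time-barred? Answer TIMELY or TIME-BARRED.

TIMELY

The claim accrued on 9 September 2018, when the wrongful act occurred.
Adding the 1 year base period to 9 September 2018 gives a deadline of 9 September 2019, before any tolling.
The period was tolled for 228 days by the plaintiff's legal incapacity (19 May 2019 to 2 January 2020), pushing the deadline to 24 April 2020.
Because the defendant's absence from the jurisdiction ran from 29 March 2020 to 21 August 2020, the deadline is extended by 145 days to 16 September 2020.
None of the other events listed affects the running of the period under the stated rules.
Sandoval filed on 3 September 2020, before the 16 September 2020 deadline, so the action is timely.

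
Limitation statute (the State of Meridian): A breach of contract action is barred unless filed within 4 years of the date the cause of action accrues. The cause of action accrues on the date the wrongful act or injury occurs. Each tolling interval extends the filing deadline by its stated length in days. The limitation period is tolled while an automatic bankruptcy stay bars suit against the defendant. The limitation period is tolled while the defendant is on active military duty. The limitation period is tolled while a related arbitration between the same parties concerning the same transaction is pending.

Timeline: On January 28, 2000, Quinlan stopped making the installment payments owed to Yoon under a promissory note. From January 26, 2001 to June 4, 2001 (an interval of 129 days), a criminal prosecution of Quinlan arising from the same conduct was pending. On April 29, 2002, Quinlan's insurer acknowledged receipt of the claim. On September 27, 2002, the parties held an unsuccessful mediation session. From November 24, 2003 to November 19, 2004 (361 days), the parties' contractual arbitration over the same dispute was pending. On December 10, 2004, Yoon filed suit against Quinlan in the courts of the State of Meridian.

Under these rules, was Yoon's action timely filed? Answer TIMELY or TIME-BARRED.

TIMELY

The cause of action accrued on January 28, 2000, the date of the act.
4 years from January 28, 2000 is January 28, 2004.
The period was tolled for 361 days by the pending related arbitration (November 24, 2003 to November 19, 2004), pushing the deadline to January 23, 2005.
The pending criminal prosecution from January 26, 2001 to June 4, 2001 does not toll the period, because no stated rule makes a criminal prosecution a tolling event.
The other events in the timeline have no effect on the limitation period under the stated rules.
Filing on December 10, 2004 beat the January 23, 2005 deadline — the action is timely.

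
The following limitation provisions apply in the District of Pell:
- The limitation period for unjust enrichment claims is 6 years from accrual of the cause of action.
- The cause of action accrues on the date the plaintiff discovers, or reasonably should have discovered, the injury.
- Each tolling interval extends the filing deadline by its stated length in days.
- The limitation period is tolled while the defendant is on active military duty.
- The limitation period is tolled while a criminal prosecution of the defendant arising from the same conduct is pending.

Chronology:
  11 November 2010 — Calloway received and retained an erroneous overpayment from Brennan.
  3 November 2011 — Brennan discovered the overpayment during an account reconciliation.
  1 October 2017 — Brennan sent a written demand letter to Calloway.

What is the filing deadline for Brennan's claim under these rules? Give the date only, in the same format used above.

Under the discovery rule, the claim accrued on 3 November 2011, when Brennan discovered the injury — not on the 11 November 2010 date of the underlying act.
Adding the 6 years base period to 3 November 2011 gives a deadline of 3 November 2017, before any tolling.
Nothing else in the chronology tolls or restarts the period.

3 November 2017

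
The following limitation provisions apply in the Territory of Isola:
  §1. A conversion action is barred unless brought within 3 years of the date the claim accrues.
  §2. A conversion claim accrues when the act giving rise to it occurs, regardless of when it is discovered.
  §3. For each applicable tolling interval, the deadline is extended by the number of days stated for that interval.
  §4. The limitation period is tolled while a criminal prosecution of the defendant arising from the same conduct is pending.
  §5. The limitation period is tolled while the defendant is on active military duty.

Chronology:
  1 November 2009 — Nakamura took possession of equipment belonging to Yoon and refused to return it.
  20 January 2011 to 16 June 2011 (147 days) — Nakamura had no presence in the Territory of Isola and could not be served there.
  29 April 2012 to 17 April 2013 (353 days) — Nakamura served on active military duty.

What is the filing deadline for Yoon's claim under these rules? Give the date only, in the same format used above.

20 October 2013

The limitation period began to run on 1 November 2009.
3 years from 1 November 2009 is 1 November 2012.
Because the defendant's active military service ran from 29 April 2012 to 17 April 2013, the deadline is extended by 353 days to 20 October 2013.
No stated provision tolls the period for the defendant's absence, so the interval from 20 January 2011 to 16 June 2011 has no effect on the deadline.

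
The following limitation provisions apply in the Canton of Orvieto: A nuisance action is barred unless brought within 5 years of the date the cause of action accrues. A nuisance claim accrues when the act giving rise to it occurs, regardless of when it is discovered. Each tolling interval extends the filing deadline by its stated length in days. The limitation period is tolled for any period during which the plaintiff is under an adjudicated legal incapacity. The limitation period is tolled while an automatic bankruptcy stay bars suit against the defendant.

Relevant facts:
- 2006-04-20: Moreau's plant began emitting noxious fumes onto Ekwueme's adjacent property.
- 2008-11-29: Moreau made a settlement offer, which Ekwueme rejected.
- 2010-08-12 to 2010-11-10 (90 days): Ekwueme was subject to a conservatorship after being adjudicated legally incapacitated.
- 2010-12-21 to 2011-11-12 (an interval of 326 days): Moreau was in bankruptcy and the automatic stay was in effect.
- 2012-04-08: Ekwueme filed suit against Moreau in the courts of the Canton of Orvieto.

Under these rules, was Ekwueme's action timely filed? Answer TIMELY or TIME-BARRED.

The claim accrued on 2006-04-20, when the wrongful act occurred.
Adding the 5 years base period to 2006-04-20 gives a deadline of 2011-04-20, before any tolling.
Because the plaintiff's legal incapacity ran from 2010-08-12 to 2010-11-10, the deadline is extended by 90 days to 2011-07-19.
The automatic bankruptcy stay from 2010-12-21 to 2011-11-12 tolled the period for 326 days, extending the deadline to 2012-06-09.
None of the other events listed affects the running of the period under the stated rules.
The 2012-04-08 filing precedes the 2012-06-09 deadline; the claim is timely.

TIMELY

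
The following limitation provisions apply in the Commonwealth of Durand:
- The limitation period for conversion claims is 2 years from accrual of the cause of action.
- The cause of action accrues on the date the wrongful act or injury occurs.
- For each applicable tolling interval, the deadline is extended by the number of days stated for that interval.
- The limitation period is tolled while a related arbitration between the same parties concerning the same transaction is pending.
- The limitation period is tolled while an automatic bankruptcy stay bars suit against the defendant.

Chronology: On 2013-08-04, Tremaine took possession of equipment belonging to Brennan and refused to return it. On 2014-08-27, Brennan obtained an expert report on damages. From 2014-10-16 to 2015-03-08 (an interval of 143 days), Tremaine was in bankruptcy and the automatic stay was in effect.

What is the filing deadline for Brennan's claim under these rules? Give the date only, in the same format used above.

The cause of action accrued on 2013-08-04, the date of the act.
2 years from 2013-08-04 is 2015-08-04.
Because the automatic bankruptcy stay ran from 2014-10-16 to 2015-03-08, the deadline is extended by 143 days to 2015-12-25.
None of the other events listed affects the running of the period under the stated rules.

2015-12-25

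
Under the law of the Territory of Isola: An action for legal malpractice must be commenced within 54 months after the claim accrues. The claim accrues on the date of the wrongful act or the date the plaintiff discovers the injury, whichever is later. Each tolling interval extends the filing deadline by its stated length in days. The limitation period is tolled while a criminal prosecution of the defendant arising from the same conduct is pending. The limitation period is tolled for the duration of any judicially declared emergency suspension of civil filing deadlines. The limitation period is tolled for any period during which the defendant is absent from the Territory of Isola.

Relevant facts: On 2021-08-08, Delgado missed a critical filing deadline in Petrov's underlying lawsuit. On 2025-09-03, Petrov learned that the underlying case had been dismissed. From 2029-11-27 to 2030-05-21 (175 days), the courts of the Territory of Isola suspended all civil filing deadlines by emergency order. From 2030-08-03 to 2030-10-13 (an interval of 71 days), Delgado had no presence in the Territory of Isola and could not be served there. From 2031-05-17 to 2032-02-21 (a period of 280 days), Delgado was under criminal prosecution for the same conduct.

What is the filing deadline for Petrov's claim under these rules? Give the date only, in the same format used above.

2030-11-04

Taking the later of the act (2021-08-08) and discovery (2025-09-03), the claim accrued on 2025-09-03.
54 months from 2025-09-03 is 2030-03-03.
Because the emergency suspension of filing deadlines ran from 2029-11-27 to 2030-05-21, the deadline is extended by 175 days to 2030-08-25.
The period was tolled for 71 days by the defendant's absence from the jurisdiction (2030-08-03 to 2030-10-13), pushing the deadline to 2030-11-04.
The pending criminal prosecution starting 2031-05-17 came too late — the period had run on 2030-11-04 — and so does not extend the deadline.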